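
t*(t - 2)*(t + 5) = t^3 + 3*t^2 - 10*t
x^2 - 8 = (x - 2*sqrt(2))*(x + 2*sqrt(2))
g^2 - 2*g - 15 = (g - 5)*(g + 3)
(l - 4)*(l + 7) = l^2 + 3*l - 28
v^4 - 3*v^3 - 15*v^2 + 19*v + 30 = (v - 5)*(v - 2)*(v + 1)*(v + 3)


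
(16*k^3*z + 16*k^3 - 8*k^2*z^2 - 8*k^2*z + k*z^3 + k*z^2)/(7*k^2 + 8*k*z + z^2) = k*(16*k^2*z + 16*k^2 - 8*k*z^2 - 8*k*z + z^3 + z^2)/(7*k^2 + 8*k*z + z^2)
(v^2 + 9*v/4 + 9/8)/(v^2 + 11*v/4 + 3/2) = (v + 3/2)/(v + 2)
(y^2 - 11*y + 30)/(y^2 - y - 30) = (y - 5)/(y + 5)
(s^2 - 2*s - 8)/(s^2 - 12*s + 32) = (s + 2)/(s - 8)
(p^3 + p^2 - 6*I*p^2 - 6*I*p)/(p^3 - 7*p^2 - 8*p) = (p - 6*I)/(p - 8)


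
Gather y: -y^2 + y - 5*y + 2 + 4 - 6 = -y^2 - 4*y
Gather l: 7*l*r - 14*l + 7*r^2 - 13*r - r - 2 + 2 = l*(7*r - 14) + 7*r^2 - 14*r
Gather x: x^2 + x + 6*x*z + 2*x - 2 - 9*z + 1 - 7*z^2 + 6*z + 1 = x^2 + x*(6*z + 3) - 7*z^2 - 3*z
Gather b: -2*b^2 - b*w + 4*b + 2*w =-2*b^2 + b*(4 - w) + 2*w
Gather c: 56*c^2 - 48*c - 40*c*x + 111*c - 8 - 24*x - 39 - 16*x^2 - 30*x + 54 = 56*c^2 + c*(63 - 40*x) - 16*x^2 - 54*x + 7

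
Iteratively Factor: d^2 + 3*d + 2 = (d + 1)*(d + 2)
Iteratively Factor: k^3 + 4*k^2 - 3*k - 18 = (k - 2)*(k^2 + 6*k + 9) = (k - 2)*(k + 3)*(k + 3)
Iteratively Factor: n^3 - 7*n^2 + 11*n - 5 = (n - 5)*(n^2 - 2*n + 1) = (n - 5)*(n - 1)*(n - 1)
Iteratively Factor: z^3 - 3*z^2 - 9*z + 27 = (z - 3)*(z^2 - 9) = (z - 3)*(z + 3)*(z - 3)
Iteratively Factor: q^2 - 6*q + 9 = (q - 3)*(q - 3)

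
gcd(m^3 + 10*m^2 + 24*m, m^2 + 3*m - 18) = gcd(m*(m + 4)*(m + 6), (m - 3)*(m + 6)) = m + 6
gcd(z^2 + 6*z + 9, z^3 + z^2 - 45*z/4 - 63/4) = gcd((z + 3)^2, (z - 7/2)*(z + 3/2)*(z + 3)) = z + 3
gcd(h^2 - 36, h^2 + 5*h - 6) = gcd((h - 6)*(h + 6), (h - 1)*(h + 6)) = h + 6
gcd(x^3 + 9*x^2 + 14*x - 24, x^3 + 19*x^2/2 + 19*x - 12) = x^2 + 10*x + 24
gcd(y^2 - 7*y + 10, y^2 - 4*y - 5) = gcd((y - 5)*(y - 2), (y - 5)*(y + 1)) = y - 5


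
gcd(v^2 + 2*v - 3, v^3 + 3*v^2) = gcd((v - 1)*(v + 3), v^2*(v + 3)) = v + 3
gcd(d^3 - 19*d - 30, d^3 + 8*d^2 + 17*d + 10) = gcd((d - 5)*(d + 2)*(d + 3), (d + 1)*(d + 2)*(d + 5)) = d + 2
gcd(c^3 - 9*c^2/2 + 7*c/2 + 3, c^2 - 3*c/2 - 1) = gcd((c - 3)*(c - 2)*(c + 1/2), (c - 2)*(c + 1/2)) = c^2 - 3*c/2 - 1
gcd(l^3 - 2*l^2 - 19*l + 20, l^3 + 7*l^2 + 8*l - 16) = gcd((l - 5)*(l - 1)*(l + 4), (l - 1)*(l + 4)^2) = l^2 + 3*l - 4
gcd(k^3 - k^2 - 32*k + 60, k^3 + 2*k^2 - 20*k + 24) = k^2 + 4*k - 12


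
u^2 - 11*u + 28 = (u - 7)*(u - 4)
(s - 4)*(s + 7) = s^2 + 3*s - 28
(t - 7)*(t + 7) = t^2 - 49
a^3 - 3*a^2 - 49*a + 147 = (a - 7)*(a - 3)*(a + 7)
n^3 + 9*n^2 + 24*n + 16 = (n + 1)*(n + 4)^2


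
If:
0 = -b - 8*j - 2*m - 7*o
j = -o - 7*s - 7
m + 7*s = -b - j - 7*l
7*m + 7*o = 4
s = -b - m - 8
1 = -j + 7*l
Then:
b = -10113/686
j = 4183/686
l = 4869/4802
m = 5219/686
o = -4827/686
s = -297/343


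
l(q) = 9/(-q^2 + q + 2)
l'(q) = 9*(2*q - 1)/(-q^2 + q + 2)^2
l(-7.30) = -0.15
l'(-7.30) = -0.04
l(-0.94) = 51.02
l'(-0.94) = -832.99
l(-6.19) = -0.21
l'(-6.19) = -0.07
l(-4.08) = -0.48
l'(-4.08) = -0.24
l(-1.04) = -74.01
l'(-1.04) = -1874.68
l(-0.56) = 7.99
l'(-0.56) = -15.04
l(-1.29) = -9.43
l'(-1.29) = -35.39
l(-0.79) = 15.36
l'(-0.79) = -67.64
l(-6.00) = -0.22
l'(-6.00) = -0.07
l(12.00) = -0.07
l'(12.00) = 0.01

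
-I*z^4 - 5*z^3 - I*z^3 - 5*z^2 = z^2*(z - 5*I)*(-I*z - I)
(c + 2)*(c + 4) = c^2 + 6*c + 8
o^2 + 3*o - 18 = (o - 3)*(o + 6)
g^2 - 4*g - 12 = (g - 6)*(g + 2)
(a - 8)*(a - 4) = a^2 - 12*a + 32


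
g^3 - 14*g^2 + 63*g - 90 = (g - 6)*(g - 5)*(g - 3)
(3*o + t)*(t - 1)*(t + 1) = 3*o*t^2 - 3*o + t^3 - t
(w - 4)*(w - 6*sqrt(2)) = w^2 - 6*sqrt(2)*w - 4*w + 24*sqrt(2)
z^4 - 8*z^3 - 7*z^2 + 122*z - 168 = (z - 7)*(z - 3)*(z - 2)*(z + 4)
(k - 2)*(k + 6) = k^2 + 4*k - 12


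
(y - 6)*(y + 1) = y^2 - 5*y - 6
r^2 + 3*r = r*(r + 3)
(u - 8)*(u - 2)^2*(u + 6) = u^4 - 6*u^3 - 36*u^2 + 184*u - 192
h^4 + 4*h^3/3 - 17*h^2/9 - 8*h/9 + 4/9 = (h - 1)*(h - 1/3)*(h + 2/3)*(h + 2)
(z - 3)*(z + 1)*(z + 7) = z^3 + 5*z^2 - 17*z - 21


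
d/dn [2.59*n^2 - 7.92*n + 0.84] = 5.18*n - 7.92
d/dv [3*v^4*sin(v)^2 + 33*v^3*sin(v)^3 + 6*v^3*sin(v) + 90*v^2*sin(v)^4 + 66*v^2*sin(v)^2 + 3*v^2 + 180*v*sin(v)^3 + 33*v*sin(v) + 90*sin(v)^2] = 3*v^4*sin(2*v) + 99*v^3*sin(v)^2*cos(v) + 12*v^3*sin(v)^2 + 6*v^3*cos(v) + 360*v^2*sin(v)^3*cos(v) + 99*v^2*sin(v)^3 + 18*v^2*sin(v) + 66*v^2*sin(2*v) + 180*v*sin(v)^4 + 540*v*sin(v)^2*cos(v) + 132*v*sin(v)^2 + 33*v*cos(v) + 6*v + 180*sin(v)^3 + 33*sin(v) + 90*sin(2*v)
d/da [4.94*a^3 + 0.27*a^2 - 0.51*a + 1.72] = 14.82*a^2 + 0.54*a - 0.51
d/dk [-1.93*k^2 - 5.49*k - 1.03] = -3.86*k - 5.49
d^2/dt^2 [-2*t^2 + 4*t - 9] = -4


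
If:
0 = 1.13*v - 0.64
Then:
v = 0.57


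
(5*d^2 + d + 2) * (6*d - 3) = 30*d^3 - 9*d^2 + 9*d - 6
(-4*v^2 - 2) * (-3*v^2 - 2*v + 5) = 12*v^4 + 8*v^3 - 14*v^2 + 4*v - 10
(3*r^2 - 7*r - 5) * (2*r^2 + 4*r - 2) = 6*r^4 - 2*r^3 - 44*r^2 - 6*r + 10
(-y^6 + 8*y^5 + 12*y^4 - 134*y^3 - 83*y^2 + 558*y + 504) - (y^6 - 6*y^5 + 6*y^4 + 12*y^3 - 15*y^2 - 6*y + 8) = -2*y^6 + 14*y^5 + 6*y^4 - 146*y^3 - 68*y^2 + 564*y + 496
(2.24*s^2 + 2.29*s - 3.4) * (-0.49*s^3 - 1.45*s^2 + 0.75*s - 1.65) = -1.0976*s^5 - 4.3701*s^4 + 0.0255000000000001*s^3 + 2.9515*s^2 - 6.3285*s + 5.61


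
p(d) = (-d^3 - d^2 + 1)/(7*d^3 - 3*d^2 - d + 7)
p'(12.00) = 0.00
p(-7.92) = -0.12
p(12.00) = -0.16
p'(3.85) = 0.01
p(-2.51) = -0.09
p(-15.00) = -0.13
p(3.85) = -0.20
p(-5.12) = -0.11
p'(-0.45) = -0.09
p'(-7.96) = 0.00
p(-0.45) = 0.14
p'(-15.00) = 0.00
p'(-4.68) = 0.01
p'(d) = (-3*d^2 - 2*d)/(7*d^3 - 3*d^2 - d + 7) + (-21*d^2 + 6*d + 1)*(-d^3 - d^2 + 1)/(7*d^3 - 3*d^2 - d + 7)^2 = (10*d^4 + 2*d^3 - 41*d^2 - 8*d + 1)/(49*d^6 - 42*d^5 - 5*d^4 + 104*d^3 - 41*d^2 - 14*d + 49)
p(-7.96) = -0.12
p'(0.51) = -0.29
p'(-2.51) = 0.01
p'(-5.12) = 0.01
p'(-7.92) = 0.00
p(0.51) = 0.09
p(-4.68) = -0.11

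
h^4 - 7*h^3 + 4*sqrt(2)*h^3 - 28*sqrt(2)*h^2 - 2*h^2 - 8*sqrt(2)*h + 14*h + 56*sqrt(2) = (h - 7)*(h - sqrt(2))*(h + sqrt(2))*(h + 4*sqrt(2))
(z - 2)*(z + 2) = z^2 - 4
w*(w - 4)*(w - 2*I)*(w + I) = w^4 - 4*w^3 - I*w^3 + 2*w^2 + 4*I*w^2 - 8*w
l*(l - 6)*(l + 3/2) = l^3 - 9*l^2/2 - 9*l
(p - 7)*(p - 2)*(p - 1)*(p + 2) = p^4 - 8*p^3 + 3*p^2 + 32*p - 28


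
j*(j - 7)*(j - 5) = j^3 - 12*j^2 + 35*j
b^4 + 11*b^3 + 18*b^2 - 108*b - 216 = (b - 3)*(b + 2)*(b + 6)^2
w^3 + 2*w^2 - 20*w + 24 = (w - 2)^2*(w + 6)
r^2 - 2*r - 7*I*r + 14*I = (r - 2)*(r - 7*I)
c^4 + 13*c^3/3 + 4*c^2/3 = c^2*(c + 1/3)*(c + 4)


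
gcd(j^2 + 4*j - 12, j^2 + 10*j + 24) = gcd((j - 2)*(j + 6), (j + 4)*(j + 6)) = j + 6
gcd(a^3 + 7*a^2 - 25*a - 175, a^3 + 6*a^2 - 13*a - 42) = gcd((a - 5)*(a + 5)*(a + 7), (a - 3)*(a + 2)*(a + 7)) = a + 7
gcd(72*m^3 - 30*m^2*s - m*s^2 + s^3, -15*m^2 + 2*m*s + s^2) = -3*m + s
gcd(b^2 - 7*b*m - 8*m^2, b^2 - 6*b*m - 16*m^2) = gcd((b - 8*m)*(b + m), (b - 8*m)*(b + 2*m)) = b - 8*m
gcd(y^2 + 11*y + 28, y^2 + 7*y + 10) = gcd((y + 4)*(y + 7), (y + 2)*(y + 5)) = 1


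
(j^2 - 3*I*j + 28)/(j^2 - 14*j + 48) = (j^2 - 3*I*j + 28)/(j^2 - 14*j + 48)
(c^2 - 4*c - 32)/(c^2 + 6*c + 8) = (c - 8)/(c + 2)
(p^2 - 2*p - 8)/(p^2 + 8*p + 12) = (p - 4)/(p + 6)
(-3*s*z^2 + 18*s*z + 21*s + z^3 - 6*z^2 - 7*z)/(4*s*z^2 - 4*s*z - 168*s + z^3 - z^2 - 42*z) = (-3*s*z - 3*s + z^2 + z)/(4*s*z + 24*s + z^2 + 6*z)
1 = 1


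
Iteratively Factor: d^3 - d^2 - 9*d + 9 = (d - 3)*(d^2 + 2*d - 3) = (d - 3)*(d + 3)*(d - 1)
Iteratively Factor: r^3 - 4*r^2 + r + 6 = (r - 3)*(r^2 - r - 2) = (r - 3)*(r + 1)*(r - 2)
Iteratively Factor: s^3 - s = (s - 1)*(s^2 + s) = (s - 1)*(s + 1)*(s)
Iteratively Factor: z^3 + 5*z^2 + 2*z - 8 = (z + 4)*(z^2 + z - 2) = (z + 2)*(z + 4)*(z - 1)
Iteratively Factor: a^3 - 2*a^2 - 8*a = (a + 2)*(a^2 - 4*a) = a*(a + 2)*(a - 4)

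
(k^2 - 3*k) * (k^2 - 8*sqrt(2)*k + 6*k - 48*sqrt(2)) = k^4 - 8*sqrt(2)*k^3 + 3*k^3 - 24*sqrt(2)*k^2 - 18*k^2 + 144*sqrt(2)*k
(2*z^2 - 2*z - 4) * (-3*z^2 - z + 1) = -6*z^4 + 4*z^3 + 16*z^2 + 2*z - 4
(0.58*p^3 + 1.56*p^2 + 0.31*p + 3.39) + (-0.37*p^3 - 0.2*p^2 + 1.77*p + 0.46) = 0.21*p^3 + 1.36*p^2 + 2.08*p + 3.85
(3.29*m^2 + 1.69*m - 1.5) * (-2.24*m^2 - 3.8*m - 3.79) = -7.3696*m^4 - 16.2876*m^3 - 15.5311*m^2 - 0.705100000000001*m + 5.685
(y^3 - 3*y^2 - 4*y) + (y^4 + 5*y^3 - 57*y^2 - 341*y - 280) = y^4 + 6*y^3 - 60*y^2 - 345*y - 280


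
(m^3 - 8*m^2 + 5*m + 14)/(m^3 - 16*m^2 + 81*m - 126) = (m^2 - m - 2)/(m^2 - 9*m + 18)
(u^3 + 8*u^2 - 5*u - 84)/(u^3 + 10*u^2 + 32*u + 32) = (u^2 + 4*u - 21)/(u^2 + 6*u + 8)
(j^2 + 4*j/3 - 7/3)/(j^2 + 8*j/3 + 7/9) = 3*(j - 1)/(3*j + 1)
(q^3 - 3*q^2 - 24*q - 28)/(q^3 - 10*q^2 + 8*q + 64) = (q^2 - 5*q - 14)/(q^2 - 12*q + 32)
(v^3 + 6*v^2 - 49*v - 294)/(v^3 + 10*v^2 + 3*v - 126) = (v - 7)/(v - 3)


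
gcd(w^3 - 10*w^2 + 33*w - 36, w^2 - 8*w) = 1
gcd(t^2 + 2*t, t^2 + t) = t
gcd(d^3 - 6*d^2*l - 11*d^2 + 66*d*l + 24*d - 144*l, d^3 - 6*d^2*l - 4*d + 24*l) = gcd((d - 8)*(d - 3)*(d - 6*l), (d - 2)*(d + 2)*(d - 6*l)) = d - 6*l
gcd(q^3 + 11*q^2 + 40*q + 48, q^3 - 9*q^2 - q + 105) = q + 3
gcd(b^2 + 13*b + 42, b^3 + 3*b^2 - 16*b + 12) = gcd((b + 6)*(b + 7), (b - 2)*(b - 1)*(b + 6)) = b + 6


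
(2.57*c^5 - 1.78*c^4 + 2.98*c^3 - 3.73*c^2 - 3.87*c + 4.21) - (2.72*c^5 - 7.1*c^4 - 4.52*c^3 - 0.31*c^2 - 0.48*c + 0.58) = -0.15*c^5 + 5.32*c^4 + 7.5*c^3 - 3.42*c^2 - 3.39*c + 3.63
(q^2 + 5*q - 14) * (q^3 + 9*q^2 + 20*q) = q^5 + 14*q^4 + 51*q^3 - 26*q^2 - 280*q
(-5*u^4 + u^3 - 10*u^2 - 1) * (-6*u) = 30*u^5 - 6*u^4 + 60*u^3 + 6*u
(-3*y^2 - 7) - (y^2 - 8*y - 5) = -4*y^2 + 8*y - 2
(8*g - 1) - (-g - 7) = 9*g + 6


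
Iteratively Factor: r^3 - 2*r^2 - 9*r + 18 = (r + 3)*(r^2 - 5*r + 6) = (r - 2)*(r + 3)*(r - 3)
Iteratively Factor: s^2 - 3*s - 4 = (s + 1)*(s - 4)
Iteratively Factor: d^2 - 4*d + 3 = (d - 1)*(d - 3)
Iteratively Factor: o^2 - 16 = (o + 4)*(o - 4)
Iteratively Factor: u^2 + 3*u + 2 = (u + 2)*(u + 1)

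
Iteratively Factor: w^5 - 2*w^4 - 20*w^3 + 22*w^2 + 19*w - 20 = (w - 1)*(w^4 - w^3 - 21*w^2 + w + 20) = (w - 1)*(w + 4)*(w^3 - 5*w^2 - w + 5) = (w - 5)*(w - 1)*(w + 4)*(w^2 - 1) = (w - 5)*(w - 1)*(w + 1)*(w + 4)*(w - 1)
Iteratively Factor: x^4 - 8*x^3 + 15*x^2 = (x - 3)*(x^3 - 5*x^2) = (x - 5)*(x - 3)*(x^2) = x*(x - 5)*(x - 3)*(x)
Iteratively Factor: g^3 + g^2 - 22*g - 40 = (g + 2)*(g^2 - g - 20) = (g + 2)*(g + 4)*(g - 5)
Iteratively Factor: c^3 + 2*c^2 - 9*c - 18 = (c + 3)*(c^2 - c - 6) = (c + 2)*(c + 3)*(c - 3)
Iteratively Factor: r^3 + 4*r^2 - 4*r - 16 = (r + 4)*(r^2 - 4) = (r - 2)*(r + 4)*(r + 2)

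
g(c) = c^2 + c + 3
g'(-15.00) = -29.00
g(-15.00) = 213.00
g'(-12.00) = -23.00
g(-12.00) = 135.00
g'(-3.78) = -6.56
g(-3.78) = 13.51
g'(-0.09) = 0.82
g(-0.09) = 2.92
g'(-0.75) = -0.50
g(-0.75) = 2.81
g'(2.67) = 6.34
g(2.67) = 12.80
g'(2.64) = 6.28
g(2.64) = 12.61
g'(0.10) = 1.20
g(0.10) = 3.11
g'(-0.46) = 0.08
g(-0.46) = 2.75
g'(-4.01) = -7.02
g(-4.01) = 15.07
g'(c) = 2*c + 1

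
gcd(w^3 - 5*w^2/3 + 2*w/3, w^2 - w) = w^2 - w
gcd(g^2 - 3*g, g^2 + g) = g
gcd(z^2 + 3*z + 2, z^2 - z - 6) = z + 2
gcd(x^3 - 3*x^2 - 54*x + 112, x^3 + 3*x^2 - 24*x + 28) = x^2 + 5*x - 14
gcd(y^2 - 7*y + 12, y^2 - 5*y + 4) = y - 4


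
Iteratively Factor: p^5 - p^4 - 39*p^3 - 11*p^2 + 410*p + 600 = (p - 5)*(p^4 + 4*p^3 - 19*p^2 - 106*p - 120) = (p - 5)*(p + 2)*(p^3 + 2*p^2 - 23*p - 60) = (p - 5)*(p + 2)*(p + 4)*(p^2 - 2*p - 15) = (p - 5)*(p + 2)*(p + 3)*(p + 4)*(p - 5)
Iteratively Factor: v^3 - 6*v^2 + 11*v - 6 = (v - 2)*(v^2 - 4*v + 3) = (v - 3)*(v - 2)*(v - 1)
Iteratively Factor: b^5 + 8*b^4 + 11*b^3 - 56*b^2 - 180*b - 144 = (b - 3)*(b^4 + 11*b^3 + 44*b^2 + 76*b + 48) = (b - 3)*(b + 2)*(b^3 + 9*b^2 + 26*b + 24) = (b - 3)*(b + 2)^2*(b^2 + 7*b + 12) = (b - 3)*(b + 2)^2*(b + 4)*(b + 3)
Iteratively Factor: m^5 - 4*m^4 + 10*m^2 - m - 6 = (m - 1)*(m^4 - 3*m^3 - 3*m^2 + 7*m + 6) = (m - 2)*(m - 1)*(m^3 - m^2 - 5*m - 3) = (m - 2)*(m - 1)*(m + 1)*(m^2 - 2*m - 3) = (m - 2)*(m - 1)*(m + 1)^2*(m - 3)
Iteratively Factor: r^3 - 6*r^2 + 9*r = (r - 3)*(r^2 - 3*r) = (r - 3)^2*(r)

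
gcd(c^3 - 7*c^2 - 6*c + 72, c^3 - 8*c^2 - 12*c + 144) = c - 6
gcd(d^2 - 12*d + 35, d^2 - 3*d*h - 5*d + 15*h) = d - 5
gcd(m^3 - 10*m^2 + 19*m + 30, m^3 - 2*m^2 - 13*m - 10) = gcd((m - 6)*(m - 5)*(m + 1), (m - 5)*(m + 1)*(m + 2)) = m^2 - 4*m - 5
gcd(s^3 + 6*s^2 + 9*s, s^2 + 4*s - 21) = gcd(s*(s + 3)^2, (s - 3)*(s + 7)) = 1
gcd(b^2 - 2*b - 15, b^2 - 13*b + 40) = b - 5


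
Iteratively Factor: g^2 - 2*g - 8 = (g - 4)*(g + 2)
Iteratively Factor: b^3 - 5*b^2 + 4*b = (b - 1)*(b^2 - 4*b) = b*(b - 1)*(b - 4)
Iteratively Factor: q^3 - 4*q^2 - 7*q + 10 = (q - 5)*(q^2 + q - 2) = (q - 5)*(q - 1)*(q + 2)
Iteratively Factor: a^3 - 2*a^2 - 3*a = (a - 3)*(a^2 + a) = (a - 3)*(a + 1)*(a)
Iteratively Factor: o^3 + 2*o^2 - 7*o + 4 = (o - 1)*(o^2 + 3*o - 4) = (o - 1)^2*(o + 4)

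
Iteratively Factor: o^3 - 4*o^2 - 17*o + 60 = (o + 4)*(o^2 - 8*o + 15) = (o - 5)*(o + 4)*(o - 3)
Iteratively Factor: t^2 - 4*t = (t - 4)*(t)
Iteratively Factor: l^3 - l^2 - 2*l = (l)*(l^2 - l - 2) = l*(l - 2)*(l + 1)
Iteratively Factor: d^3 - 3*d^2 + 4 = (d - 2)*(d^2 - d - 2) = (d - 2)*(d + 1)*(d - 2)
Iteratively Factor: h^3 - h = (h - 1)*(h^2 + h) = h*(h - 1)*(h + 1)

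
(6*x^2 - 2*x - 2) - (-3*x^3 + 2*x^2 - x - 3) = 3*x^3 + 4*x^2 - x + 1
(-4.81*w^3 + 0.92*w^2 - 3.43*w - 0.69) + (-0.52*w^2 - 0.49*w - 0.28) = -4.81*w^3 + 0.4*w^2 - 3.92*w - 0.97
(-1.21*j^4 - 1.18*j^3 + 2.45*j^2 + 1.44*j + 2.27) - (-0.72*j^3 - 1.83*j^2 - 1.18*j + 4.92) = -1.21*j^4 - 0.46*j^3 + 4.28*j^2 + 2.62*j - 2.65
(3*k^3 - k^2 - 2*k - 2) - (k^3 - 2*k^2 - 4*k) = 2*k^3 + k^2 + 2*k - 2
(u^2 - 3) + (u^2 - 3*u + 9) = 2*u^2 - 3*u + 6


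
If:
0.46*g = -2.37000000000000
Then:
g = -5.15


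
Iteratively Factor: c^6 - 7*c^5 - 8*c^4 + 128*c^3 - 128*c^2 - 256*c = (c + 4)*(c^5 - 11*c^4 + 36*c^3 - 16*c^2 - 64*c) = (c - 4)*(c + 4)*(c^4 - 7*c^3 + 8*c^2 + 16*c) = c*(c - 4)*(c + 4)*(c^3 - 7*c^2 + 8*c + 16) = c*(c - 4)^2*(c + 4)*(c^2 - 3*c - 4) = c*(c - 4)^3*(c + 4)*(c + 1)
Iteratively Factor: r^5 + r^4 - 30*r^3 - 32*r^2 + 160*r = (r + 4)*(r^4 - 3*r^3 - 18*r^2 + 40*r) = (r - 5)*(r + 4)*(r^3 + 2*r^2 - 8*r) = (r - 5)*(r - 2)*(r + 4)*(r^2 + 4*r) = (r - 5)*(r - 2)*(r + 4)^2*(r)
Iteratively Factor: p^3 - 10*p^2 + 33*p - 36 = (p - 4)*(p^2 - 6*p + 9) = (p - 4)*(p - 3)*(p - 3)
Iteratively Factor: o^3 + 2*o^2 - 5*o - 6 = (o + 1)*(o^2 + o - 6) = (o + 1)*(o + 3)*(o - 2)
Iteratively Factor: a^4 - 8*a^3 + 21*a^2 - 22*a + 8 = (a - 2)*(a^3 - 6*a^2 + 9*a - 4) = (a - 2)*(a - 1)*(a^2 - 5*a + 4) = (a - 4)*(a - 2)*(a - 1)*(a - 1)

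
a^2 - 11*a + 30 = (a - 6)*(a - 5)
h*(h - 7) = h^2 - 7*h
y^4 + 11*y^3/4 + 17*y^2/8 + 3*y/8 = y*(y + 1/4)*(y + 1)*(y + 3/2)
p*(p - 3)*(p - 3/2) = p^3 - 9*p^2/2 + 9*p/2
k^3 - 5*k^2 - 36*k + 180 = (k - 6)*(k - 5)*(k + 6)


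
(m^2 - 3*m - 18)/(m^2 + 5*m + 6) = (m - 6)/(m + 2)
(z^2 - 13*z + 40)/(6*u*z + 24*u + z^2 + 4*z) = (z^2 - 13*z + 40)/(6*u*z + 24*u + z^2 + 4*z)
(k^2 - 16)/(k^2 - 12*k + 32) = (k + 4)/(k - 8)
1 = 1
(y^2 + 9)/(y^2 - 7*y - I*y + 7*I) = (y^2 + 9)/(y^2 - 7*y - I*y + 7*I)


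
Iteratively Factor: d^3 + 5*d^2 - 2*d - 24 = (d - 2)*(d^2 + 7*d + 12) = (d - 2)*(d + 4)*(d + 3)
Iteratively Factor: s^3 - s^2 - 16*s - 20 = (s + 2)*(s^2 - 3*s - 10) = (s + 2)^2*(s - 5)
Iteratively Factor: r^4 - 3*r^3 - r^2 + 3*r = (r)*(r^3 - 3*r^2 - r + 3) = r*(r + 1)*(r^2 - 4*r + 3) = r*(r - 3)*(r + 1)*(r - 1)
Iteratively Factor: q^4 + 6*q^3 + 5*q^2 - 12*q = (q - 1)*(q^3 + 7*q^2 + 12*q) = q*(q - 1)*(q^2 + 7*q + 12) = q*(q - 1)*(q + 4)*(q + 3)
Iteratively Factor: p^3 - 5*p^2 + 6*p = (p - 2)*(p^2 - 3*p) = (p - 3)*(p - 2)*(p)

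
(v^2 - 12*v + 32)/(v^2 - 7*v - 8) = (v - 4)/(v + 1)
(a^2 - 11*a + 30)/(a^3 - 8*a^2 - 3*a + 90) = 1/(a + 3)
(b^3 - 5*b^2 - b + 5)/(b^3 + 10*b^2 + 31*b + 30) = (b^3 - 5*b^2 - b + 5)/(b^3 + 10*b^2 + 31*b + 30)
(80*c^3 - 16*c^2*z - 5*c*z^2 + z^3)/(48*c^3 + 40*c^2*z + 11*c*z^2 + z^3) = (20*c^2 - 9*c*z + z^2)/(12*c^2 + 7*c*z + z^2)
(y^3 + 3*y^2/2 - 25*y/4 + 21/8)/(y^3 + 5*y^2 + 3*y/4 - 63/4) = (y - 1/2)/(y + 3)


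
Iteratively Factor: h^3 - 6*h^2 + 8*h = (h - 2)*(h^2 - 4*h) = (h - 4)*(h - 2)*(h)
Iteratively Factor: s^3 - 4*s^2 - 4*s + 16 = (s - 4)*(s^2 - 4) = (s - 4)*(s + 2)*(s - 2)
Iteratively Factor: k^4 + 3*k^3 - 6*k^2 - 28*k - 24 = (k + 2)*(k^3 + k^2 - 8*k - 12) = (k - 3)*(k + 2)*(k^2 + 4*k + 4) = (k - 3)*(k + 2)^2*(k + 2)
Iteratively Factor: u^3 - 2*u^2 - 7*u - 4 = (u - 4)*(u^2 + 2*u + 1) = (u - 4)*(u + 1)*(u + 1)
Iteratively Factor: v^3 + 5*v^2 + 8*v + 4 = (v + 1)*(v^2 + 4*v + 4) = (v + 1)*(v + 2)*(v + 2)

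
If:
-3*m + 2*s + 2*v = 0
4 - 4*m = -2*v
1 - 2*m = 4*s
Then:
No Solution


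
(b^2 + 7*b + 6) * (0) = 0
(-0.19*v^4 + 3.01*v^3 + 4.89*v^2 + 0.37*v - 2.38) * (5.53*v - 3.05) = -1.0507*v^5 + 17.2248*v^4 + 17.8612*v^3 - 12.8684*v^2 - 14.2899*v + 7.259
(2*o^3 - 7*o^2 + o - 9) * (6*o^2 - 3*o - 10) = 12*o^5 - 48*o^4 + 7*o^3 + 13*o^2 + 17*o + 90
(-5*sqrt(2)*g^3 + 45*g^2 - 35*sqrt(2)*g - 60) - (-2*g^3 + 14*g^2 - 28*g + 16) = -5*sqrt(2)*g^3 + 2*g^3 + 31*g^2 - 35*sqrt(2)*g + 28*g - 76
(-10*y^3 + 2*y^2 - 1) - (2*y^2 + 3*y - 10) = -10*y^3 - 3*y + 9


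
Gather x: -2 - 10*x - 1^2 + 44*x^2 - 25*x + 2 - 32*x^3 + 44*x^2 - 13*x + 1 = -32*x^3 + 88*x^2 - 48*x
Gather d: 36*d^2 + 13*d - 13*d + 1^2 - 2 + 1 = 36*d^2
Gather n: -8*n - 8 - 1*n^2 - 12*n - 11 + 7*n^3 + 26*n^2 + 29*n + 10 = 7*n^3 + 25*n^2 + 9*n - 9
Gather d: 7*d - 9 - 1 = 7*d - 10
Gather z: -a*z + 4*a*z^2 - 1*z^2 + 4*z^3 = -a*z + 4*z^3 + z^2*(4*a - 1)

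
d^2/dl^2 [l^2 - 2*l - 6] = 2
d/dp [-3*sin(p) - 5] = -3*cos(p)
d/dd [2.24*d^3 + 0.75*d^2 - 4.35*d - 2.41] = 6.72*d^2 + 1.5*d - 4.35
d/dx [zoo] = 0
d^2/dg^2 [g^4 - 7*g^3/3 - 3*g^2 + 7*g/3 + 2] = 12*g^2 - 14*g - 6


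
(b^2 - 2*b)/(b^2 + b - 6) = b/(b + 3)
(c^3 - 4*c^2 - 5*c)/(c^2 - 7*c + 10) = c*(c + 1)/(c - 2)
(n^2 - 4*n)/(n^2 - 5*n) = (n - 4)/(n - 5)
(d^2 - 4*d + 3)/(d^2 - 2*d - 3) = (d - 1)/(d + 1)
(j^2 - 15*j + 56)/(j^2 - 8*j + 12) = (j^2 - 15*j + 56)/(j^2 - 8*j + 12)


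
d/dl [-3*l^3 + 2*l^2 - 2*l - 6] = -9*l^2 + 4*l - 2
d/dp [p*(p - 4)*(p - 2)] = 3*p^2 - 12*p + 8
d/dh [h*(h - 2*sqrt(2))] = 2*h - 2*sqrt(2)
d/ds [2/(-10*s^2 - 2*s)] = (10*s + 1)/(s^2*(5*s + 1)^2)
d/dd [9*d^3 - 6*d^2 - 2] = 3*d*(9*d - 4)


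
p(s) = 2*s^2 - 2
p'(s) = 4*s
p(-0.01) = -2.00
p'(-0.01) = -0.04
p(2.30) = 8.58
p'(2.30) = 9.20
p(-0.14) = -1.96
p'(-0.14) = -0.56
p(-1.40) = 1.92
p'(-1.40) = -5.60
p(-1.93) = 5.45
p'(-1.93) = -7.72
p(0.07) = -1.99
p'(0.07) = 0.28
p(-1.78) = 4.34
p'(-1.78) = -7.12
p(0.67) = -1.10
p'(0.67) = 2.68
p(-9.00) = 160.00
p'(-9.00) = -36.00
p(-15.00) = 448.00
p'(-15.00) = -60.00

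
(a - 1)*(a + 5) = a^2 + 4*a - 5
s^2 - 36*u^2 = (s - 6*u)*(s + 6*u)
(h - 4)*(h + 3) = h^2 - h - 12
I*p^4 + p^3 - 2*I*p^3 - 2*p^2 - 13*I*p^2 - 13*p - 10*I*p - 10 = (p - 5)*(p + 2)*(p - I)*(I*p + I)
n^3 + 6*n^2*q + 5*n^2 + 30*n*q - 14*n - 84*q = (n - 2)*(n + 7)*(n + 6*q)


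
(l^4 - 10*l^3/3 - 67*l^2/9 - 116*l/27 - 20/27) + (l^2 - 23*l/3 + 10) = l^4 - 10*l^3/3 - 58*l^2/9 - 323*l/27 + 250/27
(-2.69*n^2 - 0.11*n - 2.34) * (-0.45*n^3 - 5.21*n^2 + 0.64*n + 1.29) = 1.2105*n^5 + 14.0644*n^4 - 0.0955*n^3 + 8.6509*n^2 - 1.6395*n - 3.0186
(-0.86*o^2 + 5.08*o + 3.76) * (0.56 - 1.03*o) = 0.8858*o^3 - 5.714*o^2 - 1.028*o + 2.1056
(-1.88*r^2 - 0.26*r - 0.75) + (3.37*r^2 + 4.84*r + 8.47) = 1.49*r^2 + 4.58*r + 7.72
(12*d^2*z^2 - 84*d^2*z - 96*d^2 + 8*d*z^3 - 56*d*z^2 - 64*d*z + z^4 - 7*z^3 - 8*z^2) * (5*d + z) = 60*d^3*z^2 - 420*d^3*z - 480*d^3 + 52*d^2*z^3 - 364*d^2*z^2 - 416*d^2*z + 13*d*z^4 - 91*d*z^3 - 104*d*z^2 + z^5 - 7*z^4 - 8*z^3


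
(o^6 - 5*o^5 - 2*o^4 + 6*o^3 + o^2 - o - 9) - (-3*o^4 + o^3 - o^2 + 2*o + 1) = o^6 - 5*o^5 + o^4 + 5*o^3 + 2*o^2 - 3*o - 10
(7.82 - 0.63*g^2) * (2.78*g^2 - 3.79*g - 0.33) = -1.7514*g^4 + 2.3877*g^3 + 21.9475*g^2 - 29.6378*g - 2.5806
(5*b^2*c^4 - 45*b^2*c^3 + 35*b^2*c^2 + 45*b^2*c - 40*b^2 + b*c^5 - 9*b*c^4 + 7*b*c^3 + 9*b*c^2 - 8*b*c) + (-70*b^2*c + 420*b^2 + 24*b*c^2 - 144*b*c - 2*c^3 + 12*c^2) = 5*b^2*c^4 - 45*b^2*c^3 + 35*b^2*c^2 - 25*b^2*c + 380*b^2 + b*c^5 - 9*b*c^4 + 7*b*c^3 + 33*b*c^2 - 152*b*c - 2*c^3 + 12*c^2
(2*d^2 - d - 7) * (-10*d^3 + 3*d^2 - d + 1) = -20*d^5 + 16*d^4 + 65*d^3 - 18*d^2 + 6*d - 7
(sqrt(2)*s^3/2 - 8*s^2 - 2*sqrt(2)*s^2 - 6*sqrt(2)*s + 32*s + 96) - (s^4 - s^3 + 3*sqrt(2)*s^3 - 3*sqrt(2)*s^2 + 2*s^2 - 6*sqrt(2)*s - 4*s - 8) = -s^4 - 5*sqrt(2)*s^3/2 + s^3 - 10*s^2 + sqrt(2)*s^2 + 36*s + 104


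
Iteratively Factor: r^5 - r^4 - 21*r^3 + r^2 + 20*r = (r + 1)*(r^4 - 2*r^3 - 19*r^2 + 20*r) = (r + 1)*(r + 4)*(r^3 - 6*r^2 + 5*r) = (r - 1)*(r + 1)*(r + 4)*(r^2 - 5*r) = r*(r - 1)*(r + 1)*(r + 4)*(r - 5)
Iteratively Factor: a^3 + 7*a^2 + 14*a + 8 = (a + 1)*(a^2 + 6*a + 8) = (a + 1)*(a + 2)*(a + 4)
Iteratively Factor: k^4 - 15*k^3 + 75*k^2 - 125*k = (k)*(k^3 - 15*k^2 + 75*k - 125) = k*(k - 5)*(k^2 - 10*k + 25) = k*(k - 5)^2*(k - 5)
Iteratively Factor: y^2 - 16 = (y - 4)*(y + 4)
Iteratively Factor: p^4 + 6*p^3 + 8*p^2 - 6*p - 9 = (p + 3)*(p^3 + 3*p^2 - p - 3) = (p - 1)*(p + 3)*(p^2 + 4*p + 3) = (p - 1)*(p + 3)^2*(p + 1)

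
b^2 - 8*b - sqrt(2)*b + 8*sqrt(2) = (b - 8)*(b - sqrt(2))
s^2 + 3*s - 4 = (s - 1)*(s + 4)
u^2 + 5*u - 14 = (u - 2)*(u + 7)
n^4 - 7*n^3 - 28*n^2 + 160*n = n*(n - 8)*(n - 4)*(n + 5)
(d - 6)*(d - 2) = d^2 - 8*d + 12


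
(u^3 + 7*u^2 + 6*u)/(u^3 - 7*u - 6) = u*(u + 6)/(u^2 - u - 6)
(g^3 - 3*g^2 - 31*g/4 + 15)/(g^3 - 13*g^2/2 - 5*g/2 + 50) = (g - 3/2)/(g - 5)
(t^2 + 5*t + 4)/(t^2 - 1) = (t + 4)/(t - 1)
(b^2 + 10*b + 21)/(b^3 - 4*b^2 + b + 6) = (b^2 + 10*b + 21)/(b^3 - 4*b^2 + b + 6)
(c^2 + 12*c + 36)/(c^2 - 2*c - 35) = (c^2 + 12*c + 36)/(c^2 - 2*c - 35)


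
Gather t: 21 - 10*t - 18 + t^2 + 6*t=t^2 - 4*t + 3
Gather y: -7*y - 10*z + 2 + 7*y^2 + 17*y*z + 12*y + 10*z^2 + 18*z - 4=7*y^2 + y*(17*z + 5) + 10*z^2 + 8*z - 2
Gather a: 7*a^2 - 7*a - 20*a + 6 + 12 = 7*a^2 - 27*a + 18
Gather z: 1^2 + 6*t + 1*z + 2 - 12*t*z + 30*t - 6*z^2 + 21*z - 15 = 36*t - 6*z^2 + z*(22 - 12*t) - 12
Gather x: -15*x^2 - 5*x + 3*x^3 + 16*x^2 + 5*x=3*x^3 + x^2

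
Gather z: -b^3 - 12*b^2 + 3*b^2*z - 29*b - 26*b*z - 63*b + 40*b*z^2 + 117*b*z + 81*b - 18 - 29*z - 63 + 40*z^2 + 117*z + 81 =-b^3 - 12*b^2 - 11*b + z^2*(40*b + 40) + z*(3*b^2 + 91*b + 88)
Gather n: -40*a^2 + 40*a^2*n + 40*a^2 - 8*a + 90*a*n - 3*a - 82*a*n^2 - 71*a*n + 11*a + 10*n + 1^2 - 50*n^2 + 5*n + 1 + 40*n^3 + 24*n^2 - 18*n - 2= 40*n^3 + n^2*(-82*a - 26) + n*(40*a^2 + 19*a - 3)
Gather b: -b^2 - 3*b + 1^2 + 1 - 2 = -b^2 - 3*b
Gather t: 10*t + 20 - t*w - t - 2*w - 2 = t*(9 - w) - 2*w + 18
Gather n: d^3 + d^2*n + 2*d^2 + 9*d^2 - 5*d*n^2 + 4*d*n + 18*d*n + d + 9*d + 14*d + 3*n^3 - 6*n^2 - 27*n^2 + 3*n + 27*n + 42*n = d^3 + 11*d^2 + 24*d + 3*n^3 + n^2*(-5*d - 33) + n*(d^2 + 22*d + 72)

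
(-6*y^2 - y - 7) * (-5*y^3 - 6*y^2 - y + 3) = 30*y^5 + 41*y^4 + 47*y^3 + 25*y^2 + 4*y - 21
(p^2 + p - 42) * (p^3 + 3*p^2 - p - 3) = p^5 + 4*p^4 - 40*p^3 - 130*p^2 + 39*p + 126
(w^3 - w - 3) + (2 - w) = w^3 - 2*w - 1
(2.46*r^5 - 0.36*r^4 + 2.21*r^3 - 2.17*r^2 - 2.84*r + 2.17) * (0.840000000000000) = 2.0664*r^5 - 0.3024*r^4 + 1.8564*r^3 - 1.8228*r^2 - 2.3856*r + 1.8228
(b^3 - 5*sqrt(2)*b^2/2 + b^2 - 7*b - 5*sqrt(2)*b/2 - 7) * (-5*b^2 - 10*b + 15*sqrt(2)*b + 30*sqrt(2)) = -5*b^5 - 15*b^4 + 55*sqrt(2)*b^4/2 - 50*b^3 + 165*sqrt(2)*b^3/2 - 120*b^2 - 50*sqrt(2)*b^2 - 315*sqrt(2)*b - 80*b - 210*sqrt(2)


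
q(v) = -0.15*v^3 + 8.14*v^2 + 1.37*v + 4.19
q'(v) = -0.45*v^2 + 16.28*v + 1.37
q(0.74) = 9.60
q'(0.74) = 13.17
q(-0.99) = 10.96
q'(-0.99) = -15.19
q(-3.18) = 86.97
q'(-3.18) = -54.95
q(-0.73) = 7.59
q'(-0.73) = -10.75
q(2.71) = 64.70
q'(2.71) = 42.18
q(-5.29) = 246.94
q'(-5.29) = -97.34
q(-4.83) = 204.37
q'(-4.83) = -87.76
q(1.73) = 30.15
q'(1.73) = 28.19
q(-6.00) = 321.41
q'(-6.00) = -112.51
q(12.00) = 933.59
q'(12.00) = 131.93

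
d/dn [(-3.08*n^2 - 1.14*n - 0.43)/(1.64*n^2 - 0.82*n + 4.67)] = (4.3952*n^2 - 27.3568*n - 5.6764)/(2.6896*n^4 - 2.6896*n^3 + 15.99*n^2 - 7.6588*n + 21.8089)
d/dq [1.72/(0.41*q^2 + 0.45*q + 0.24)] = (-1.4104*q - 0.774)/(0.41*q^2 + 0.45*q + 0.24)^2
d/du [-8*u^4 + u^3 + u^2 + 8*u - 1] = -32*u^3 + 3*u^2 + 2*u + 8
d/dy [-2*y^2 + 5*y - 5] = 5 - 4*y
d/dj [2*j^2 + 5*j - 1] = 4*j + 5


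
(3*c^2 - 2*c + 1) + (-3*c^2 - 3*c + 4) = 5 - 5*c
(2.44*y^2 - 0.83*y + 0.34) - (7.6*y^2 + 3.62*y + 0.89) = -5.16*y^2 - 4.45*y - 0.55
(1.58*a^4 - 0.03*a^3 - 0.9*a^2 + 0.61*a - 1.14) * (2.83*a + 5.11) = 4.4714*a^5 + 7.9889*a^4 - 2.7003*a^3 - 2.8727*a^2 - 0.1091*a - 5.8254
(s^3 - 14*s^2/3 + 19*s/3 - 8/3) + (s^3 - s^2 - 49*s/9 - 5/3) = 2*s^3 - 17*s^2/3 + 8*s/9 - 13/3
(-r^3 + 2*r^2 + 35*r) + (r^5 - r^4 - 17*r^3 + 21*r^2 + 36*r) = r^5 - r^4 - 18*r^3 + 23*r^2 + 71*r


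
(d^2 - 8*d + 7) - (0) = d^2 - 8*d + 7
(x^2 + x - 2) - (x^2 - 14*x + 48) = 15*x - 50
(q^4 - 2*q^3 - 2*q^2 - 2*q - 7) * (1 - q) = -q^5 + 3*q^4 + 5*q - 7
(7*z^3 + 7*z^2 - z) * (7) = 49*z^3 + 49*z^2 - 7*z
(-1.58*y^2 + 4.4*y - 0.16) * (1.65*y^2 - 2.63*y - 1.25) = -2.607*y^4 + 11.4154*y^3 - 9.861*y^2 - 5.0792*y + 0.2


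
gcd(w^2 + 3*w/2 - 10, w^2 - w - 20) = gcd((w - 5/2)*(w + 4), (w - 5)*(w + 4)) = w + 4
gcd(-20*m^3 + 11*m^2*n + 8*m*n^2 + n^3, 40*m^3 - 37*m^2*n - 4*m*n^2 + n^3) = 5*m^2 - 4*m*n - n^2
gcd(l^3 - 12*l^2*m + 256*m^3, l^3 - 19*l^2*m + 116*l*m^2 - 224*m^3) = l - 8*m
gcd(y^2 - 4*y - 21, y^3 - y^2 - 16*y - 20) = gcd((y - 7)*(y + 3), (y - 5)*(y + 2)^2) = 1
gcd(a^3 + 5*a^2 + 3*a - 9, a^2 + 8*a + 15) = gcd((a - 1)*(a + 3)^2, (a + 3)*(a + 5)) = a + 3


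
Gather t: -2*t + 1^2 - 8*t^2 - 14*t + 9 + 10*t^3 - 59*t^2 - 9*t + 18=10*t^3 - 67*t^2 - 25*t + 28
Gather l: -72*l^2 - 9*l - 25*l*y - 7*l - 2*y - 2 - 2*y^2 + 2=-72*l^2 + l*(-25*y - 16) - 2*y^2 - 2*y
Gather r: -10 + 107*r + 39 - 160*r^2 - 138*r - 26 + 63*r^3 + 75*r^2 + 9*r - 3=63*r^3 - 85*r^2 - 22*r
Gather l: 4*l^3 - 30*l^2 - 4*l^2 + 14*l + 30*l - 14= 4*l^3 - 34*l^2 + 44*l - 14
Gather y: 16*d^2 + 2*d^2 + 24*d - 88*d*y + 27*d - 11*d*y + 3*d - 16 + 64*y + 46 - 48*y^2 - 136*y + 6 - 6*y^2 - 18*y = 18*d^2 + 54*d - 54*y^2 + y*(-99*d - 90) + 36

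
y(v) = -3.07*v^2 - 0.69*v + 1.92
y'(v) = -6.14*v - 0.69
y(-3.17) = -26.74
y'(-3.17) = 18.77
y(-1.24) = -1.94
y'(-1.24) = 6.92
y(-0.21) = 1.93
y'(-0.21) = 0.60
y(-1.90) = -7.85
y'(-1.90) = 10.98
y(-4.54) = -58.23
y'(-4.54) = 27.19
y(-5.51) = -87.48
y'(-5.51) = 33.14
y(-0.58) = 1.29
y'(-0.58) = 2.87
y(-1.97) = -8.64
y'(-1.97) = 11.41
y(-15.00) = -678.48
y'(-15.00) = 91.41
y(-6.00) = -104.46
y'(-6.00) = 36.15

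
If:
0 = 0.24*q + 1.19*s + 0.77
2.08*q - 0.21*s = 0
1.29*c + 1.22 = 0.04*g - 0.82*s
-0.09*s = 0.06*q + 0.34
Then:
No Solution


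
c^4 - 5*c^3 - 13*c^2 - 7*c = c*(c - 7)*(c + 1)^2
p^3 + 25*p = p*(p - 5*I)*(p + 5*I)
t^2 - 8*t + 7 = (t - 7)*(t - 1)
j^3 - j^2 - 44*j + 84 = (j - 6)*(j - 2)*(j + 7)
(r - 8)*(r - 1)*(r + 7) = r^3 - 2*r^2 - 55*r + 56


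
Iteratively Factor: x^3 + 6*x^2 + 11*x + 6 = (x + 2)*(x^2 + 4*x + 3) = (x + 1)*(x + 2)*(x + 3)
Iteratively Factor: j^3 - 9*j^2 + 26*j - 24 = (j - 2)*(j^2 - 7*j + 12) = (j - 4)*(j - 2)*(j - 3)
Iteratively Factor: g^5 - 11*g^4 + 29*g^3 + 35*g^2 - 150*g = (g + 2)*(g^4 - 13*g^3 + 55*g^2 - 75*g) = (g - 5)*(g + 2)*(g^3 - 8*g^2 + 15*g) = g*(g - 5)*(g + 2)*(g^2 - 8*g + 15) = g*(g - 5)*(g - 3)*(g + 2)*(g - 5)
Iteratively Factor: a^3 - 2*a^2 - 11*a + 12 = (a + 3)*(a^2 - 5*a + 4) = (a - 4)*(a + 3)*(a - 1)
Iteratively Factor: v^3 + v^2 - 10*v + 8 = (v - 1)*(v^2 + 2*v - 8) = (v - 1)*(v + 4)*(v - 2)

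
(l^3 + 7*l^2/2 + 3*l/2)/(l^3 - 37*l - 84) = l*(2*l + 1)/(2*(l^2 - 3*l - 28))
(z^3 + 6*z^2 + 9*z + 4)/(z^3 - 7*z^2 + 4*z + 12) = (z^2 + 5*z + 4)/(z^2 - 8*z + 12)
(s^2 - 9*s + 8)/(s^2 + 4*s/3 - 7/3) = 3*(s - 8)/(3*s + 7)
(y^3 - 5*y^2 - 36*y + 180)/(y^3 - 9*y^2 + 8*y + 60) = (y + 6)/(y + 2)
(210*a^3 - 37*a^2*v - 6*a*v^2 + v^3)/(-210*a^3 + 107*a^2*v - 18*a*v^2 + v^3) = (6*a + v)/(-6*a + v)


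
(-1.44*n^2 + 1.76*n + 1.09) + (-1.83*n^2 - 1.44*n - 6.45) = -3.27*n^2 + 0.32*n - 5.36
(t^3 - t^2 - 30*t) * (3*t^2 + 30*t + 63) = 3*t^5 + 27*t^4 - 57*t^3 - 963*t^2 - 1890*t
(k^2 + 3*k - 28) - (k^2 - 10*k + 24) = 13*k - 52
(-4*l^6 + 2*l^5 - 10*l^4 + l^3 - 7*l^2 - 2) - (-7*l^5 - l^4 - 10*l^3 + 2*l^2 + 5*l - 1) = -4*l^6 + 9*l^5 - 9*l^4 + 11*l^3 - 9*l^2 - 5*l - 1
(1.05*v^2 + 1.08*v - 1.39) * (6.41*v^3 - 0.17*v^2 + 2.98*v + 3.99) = 6.7305*v^5 + 6.7443*v^4 - 5.9645*v^3 + 7.6442*v^2 + 0.167000000000001*v - 5.5461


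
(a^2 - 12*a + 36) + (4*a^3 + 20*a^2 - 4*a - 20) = 4*a^3 + 21*a^2 - 16*a + 16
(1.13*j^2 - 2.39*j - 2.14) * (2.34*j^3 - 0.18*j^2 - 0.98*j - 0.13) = 2.6442*j^5 - 5.796*j^4 - 5.6848*j^3 + 2.5805*j^2 + 2.4079*j + 0.2782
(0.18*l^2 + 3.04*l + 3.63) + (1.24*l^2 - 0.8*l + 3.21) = 1.42*l^2 + 2.24*l + 6.84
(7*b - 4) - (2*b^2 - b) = -2*b^2 + 8*b - 4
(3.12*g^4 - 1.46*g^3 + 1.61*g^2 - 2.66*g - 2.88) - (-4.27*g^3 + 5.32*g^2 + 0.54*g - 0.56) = 3.12*g^4 + 2.81*g^3 - 3.71*g^2 - 3.2*g - 2.32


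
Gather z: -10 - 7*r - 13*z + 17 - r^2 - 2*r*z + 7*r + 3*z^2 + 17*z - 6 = -r^2 + 3*z^2 + z*(4 - 2*r) + 1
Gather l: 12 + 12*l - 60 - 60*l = -48*l - 48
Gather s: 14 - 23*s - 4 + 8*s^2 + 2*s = 8*s^2 - 21*s + 10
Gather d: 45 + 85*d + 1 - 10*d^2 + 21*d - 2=-10*d^2 + 106*d + 44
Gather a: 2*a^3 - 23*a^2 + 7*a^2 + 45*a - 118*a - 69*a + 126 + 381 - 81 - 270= 2*a^3 - 16*a^2 - 142*a + 156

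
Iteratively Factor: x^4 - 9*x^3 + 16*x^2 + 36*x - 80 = (x - 4)*(x^3 - 5*x^2 - 4*x + 20) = (x - 4)*(x + 2)*(x^2 - 7*x + 10) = (x - 5)*(x - 4)*(x + 2)*(x - 2)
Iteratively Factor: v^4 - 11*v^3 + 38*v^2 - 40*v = (v - 5)*(v^3 - 6*v^2 + 8*v) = (v - 5)*(v - 2)*(v^2 - 4*v) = (v - 5)*(v - 4)*(v - 2)*(v)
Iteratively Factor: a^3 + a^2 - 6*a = (a + 3)*(a^2 - 2*a) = a*(a + 3)*(a - 2)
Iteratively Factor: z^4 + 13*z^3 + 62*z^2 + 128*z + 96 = (z + 4)*(z^3 + 9*z^2 + 26*z + 24) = (z + 3)*(z + 4)*(z^2 + 6*z + 8) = (z + 2)*(z + 3)*(z + 4)*(z + 4)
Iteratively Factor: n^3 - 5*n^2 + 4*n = (n - 1)*(n^2 - 4*n) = (n - 4)*(n - 1)*(n)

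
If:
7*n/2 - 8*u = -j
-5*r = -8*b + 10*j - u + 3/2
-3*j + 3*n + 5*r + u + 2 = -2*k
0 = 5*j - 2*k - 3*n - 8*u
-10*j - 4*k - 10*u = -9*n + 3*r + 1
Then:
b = 1869*u/808 - 87/1616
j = 1263*u/808 + 7/808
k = 41/1616 - 4607*u/1616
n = 743*u/404 - 1/404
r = 313*u/404 - 163/404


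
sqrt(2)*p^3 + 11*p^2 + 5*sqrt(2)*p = p*(p + 5*sqrt(2))*(sqrt(2)*p + 1)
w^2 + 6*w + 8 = (w + 2)*(w + 4)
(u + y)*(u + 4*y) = u^2 + 5*u*y + 4*y^2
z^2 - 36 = (z - 6)*(z + 6)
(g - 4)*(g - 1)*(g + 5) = g^3 - 21*g + 20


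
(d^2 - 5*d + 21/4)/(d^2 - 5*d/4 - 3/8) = 2*(2*d - 7)/(4*d + 1)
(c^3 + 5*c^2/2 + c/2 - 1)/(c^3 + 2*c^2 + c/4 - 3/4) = 2*(c + 2)/(2*c + 3)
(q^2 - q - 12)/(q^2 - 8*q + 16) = (q + 3)/(q - 4)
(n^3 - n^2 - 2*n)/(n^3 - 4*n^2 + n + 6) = n/(n - 3)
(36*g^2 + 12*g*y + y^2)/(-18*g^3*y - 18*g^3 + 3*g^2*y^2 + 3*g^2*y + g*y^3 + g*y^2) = (6*g + y)/(g*(-3*g*y - 3*g + y^2 + y))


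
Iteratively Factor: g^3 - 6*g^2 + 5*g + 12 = (g - 3)*(g^2 - 3*g - 4) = (g - 4)*(g - 3)*(g + 1)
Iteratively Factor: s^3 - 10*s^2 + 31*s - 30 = (s - 2)*(s^2 - 8*s + 15) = (s - 5)*(s - 2)*(s - 3)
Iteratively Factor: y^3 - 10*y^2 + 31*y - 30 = (y - 3)*(y^2 - 7*y + 10) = (y - 5)*(y - 3)*(y - 2)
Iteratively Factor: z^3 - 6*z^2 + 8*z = (z - 4)*(z^2 - 2*z) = (z - 4)*(z - 2)*(z)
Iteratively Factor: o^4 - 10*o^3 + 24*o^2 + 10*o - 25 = (o - 5)*(o^3 - 5*o^2 - o + 5) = (o - 5)^2*(o^2 - 1) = (o - 5)^2*(o - 1)*(o + 1)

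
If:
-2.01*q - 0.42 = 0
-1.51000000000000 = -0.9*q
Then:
No Solution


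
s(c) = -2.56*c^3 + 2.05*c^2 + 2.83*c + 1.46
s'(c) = -7.68*c^2 + 4.1*c + 2.83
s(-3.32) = 108.34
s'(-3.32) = -95.43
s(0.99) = 3.79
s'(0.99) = -0.64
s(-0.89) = 2.37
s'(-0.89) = -6.90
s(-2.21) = 32.85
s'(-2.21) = -43.74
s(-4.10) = 200.76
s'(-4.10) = -143.08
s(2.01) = -5.36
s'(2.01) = -19.96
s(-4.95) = 348.18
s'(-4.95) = -205.64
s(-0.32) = 0.85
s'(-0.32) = 0.73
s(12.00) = -4093.06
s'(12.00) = -1053.89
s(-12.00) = 4686.38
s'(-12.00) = -1152.29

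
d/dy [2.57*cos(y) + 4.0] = -2.57*sin(y)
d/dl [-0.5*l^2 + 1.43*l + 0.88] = 1.43 - 1.0*l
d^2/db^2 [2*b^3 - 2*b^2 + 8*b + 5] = 12*b - 4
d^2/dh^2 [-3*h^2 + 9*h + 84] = -6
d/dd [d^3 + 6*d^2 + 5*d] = 3*d^2 + 12*d + 5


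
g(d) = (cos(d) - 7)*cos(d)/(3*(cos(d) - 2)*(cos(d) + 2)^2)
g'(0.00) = 0.00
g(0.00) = 0.22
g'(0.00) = 0.00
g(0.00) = 0.22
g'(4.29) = 0.52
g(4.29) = -0.17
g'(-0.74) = 0.14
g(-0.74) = 0.16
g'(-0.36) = 0.08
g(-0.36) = 0.21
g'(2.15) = -0.63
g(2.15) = -0.26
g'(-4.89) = -0.24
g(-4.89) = 0.05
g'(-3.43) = -0.62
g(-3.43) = -0.79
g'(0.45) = -0.10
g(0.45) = 0.20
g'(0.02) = -0.01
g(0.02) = 0.22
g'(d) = -(cos(d) - 7)*sin(d)/(3*(cos(d) - 2)*(cos(d) + 2)^2) + 2*(cos(d) - 7)*sin(d)*cos(d)/(3*(cos(d) - 2)*(cos(d) + 2)^3) + (cos(d) - 7)*sin(d)*cos(d)/(3*(cos(d) - 2)^2*(cos(d) + 2)^2) - sin(d)*cos(d)/(3*(cos(d) - 2)*(cos(d) + 2)^2) = (cos(d)^3 - 16*cos(d)^2 + 22*cos(d) - 28)*sin(d)/(3*(cos(d) - 2)^2*(cos(d) + 2)^3)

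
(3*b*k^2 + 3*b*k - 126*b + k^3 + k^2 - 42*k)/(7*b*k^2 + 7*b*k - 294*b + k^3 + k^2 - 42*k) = (3*b + k)/(7*b + k)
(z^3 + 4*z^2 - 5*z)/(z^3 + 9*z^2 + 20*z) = (z - 1)/(z + 4)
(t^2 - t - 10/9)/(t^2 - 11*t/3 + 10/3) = (t + 2/3)/(t - 2)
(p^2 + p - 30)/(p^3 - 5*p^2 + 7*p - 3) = (p^2 + p - 30)/(p^3 - 5*p^2 + 7*p - 3)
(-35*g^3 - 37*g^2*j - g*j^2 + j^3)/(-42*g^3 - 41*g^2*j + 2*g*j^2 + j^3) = (35*g^2 + 2*g*j - j^2)/(42*g^2 - g*j - j^2)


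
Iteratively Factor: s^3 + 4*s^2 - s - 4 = (s + 4)*(s^2 - 1) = (s - 1)*(s + 4)*(s + 1)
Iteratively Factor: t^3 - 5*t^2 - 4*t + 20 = (t - 5)*(t^2 - 4) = (t - 5)*(t - 2)*(t + 2)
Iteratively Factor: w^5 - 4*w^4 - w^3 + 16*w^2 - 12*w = (w - 1)*(w^4 - 3*w^3 - 4*w^2 + 12*w) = (w - 3)*(w - 1)*(w^3 - 4*w) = w*(w - 3)*(w - 1)*(w^2 - 4) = w*(w - 3)*(w - 2)*(w - 1)*(w + 2)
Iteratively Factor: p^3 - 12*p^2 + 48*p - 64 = (p - 4)*(p^2 - 8*p + 16) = (p - 4)^2*(p - 4)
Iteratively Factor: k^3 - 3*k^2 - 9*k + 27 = (k + 3)*(k^2 - 6*k + 9) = (k - 3)*(k + 3)*(k - 3)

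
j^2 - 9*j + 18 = (j - 6)*(j - 3)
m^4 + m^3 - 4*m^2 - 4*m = m*(m - 2)*(m + 1)*(m + 2)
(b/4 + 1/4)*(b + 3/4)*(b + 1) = b^3/4 + 11*b^2/16 + 5*b/8 + 3/16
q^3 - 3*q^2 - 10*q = q*(q - 5)*(q + 2)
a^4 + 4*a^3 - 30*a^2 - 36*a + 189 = (a - 3)^2*(a + 3)*(a + 7)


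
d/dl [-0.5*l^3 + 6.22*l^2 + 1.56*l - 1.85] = -1.5*l^2 + 12.44*l + 1.56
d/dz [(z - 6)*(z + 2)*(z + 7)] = 3*z^2 + 6*z - 40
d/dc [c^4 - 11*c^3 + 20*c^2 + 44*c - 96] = 4*c^3 - 33*c^2 + 40*c + 44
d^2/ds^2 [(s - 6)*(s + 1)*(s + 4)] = 6*s - 2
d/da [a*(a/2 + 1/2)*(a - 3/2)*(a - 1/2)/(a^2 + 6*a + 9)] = (8*a^4 + 44*a^3 - 36*a^2 - 33*a + 9)/(8*(a^3 + 9*a^2 + 27*a + 27))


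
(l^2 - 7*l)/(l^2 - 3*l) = (l - 7)/(l - 3)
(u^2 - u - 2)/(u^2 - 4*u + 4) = (u + 1)/(u - 2)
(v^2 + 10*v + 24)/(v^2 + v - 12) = (v + 6)/(v - 3)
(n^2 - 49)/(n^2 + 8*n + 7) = (n - 7)/(n + 1)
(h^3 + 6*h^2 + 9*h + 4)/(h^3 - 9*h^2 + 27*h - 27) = (h^3 + 6*h^2 + 9*h + 4)/(h^3 - 9*h^2 + 27*h - 27)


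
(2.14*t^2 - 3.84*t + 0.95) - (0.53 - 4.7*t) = 2.14*t^2 + 0.86*t + 0.42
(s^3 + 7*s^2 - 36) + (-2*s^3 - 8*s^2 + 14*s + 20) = -s^3 - s^2 + 14*s - 16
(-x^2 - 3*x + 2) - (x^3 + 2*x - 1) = -x^3 - x^2 - 5*x + 3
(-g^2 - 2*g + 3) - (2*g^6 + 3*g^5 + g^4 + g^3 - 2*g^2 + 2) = -2*g^6 - 3*g^5 - g^4 - g^3 + g^2 - 2*g + 1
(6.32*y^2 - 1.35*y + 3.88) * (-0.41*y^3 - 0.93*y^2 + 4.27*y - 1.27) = -2.5912*y^5 - 5.3241*y^4 + 26.6511*y^3 - 17.3993*y^2 + 18.2821*y - 4.9276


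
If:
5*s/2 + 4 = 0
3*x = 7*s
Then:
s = -8/5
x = -56/15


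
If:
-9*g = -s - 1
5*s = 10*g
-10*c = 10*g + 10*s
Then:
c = -3/7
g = 1/7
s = 2/7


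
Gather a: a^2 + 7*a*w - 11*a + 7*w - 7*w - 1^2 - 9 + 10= a^2 + a*(7*w - 11)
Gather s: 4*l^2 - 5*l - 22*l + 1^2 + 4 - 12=4*l^2 - 27*l - 7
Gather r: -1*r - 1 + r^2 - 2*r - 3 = r^2 - 3*r - 4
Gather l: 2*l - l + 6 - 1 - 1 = l + 4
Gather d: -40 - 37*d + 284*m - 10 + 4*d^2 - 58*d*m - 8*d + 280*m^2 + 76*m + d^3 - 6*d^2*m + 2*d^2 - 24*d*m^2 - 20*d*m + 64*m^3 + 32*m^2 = d^3 + d^2*(6 - 6*m) + d*(-24*m^2 - 78*m - 45) + 64*m^3 + 312*m^2 + 360*m - 50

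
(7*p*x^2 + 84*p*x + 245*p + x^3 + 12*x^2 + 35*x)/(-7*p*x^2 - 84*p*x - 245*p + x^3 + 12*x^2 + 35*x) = (7*p + x)/(-7*p + x)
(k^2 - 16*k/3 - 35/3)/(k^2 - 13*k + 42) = (k + 5/3)/(k - 6)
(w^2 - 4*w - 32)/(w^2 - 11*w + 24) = (w + 4)/(w - 3)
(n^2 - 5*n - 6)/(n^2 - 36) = (n + 1)/(n + 6)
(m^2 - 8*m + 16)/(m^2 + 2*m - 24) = (m - 4)/(m + 6)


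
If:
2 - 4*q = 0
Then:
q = 1/2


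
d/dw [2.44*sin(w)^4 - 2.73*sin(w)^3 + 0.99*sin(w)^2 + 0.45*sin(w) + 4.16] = (9.76*sin(w)^3 - 8.19*sin(w)^2 + 1.98*sin(w) + 0.45)*cos(w)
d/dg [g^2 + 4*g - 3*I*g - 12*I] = 2*g + 4 - 3*I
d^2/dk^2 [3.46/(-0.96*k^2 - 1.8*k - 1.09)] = (6.377472*k^2 + 11.95776*k - 3.46*(1.92*k + 1.8)*(3.84*k + 3.6) + 7.241088)/(0.96*k^2 + 1.8*k + 1.09)^3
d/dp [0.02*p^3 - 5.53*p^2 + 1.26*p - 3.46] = 0.06*p^2 - 11.06*p + 1.26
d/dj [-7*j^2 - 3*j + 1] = -14*j - 3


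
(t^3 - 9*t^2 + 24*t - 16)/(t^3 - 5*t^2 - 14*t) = (-t^3 + 9*t^2 - 24*t + 16)/(t*(-t^2 + 5*t + 14))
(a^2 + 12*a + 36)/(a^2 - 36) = (a + 6)/(a - 6)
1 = 1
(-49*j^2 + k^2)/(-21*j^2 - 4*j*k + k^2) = (7*j + k)/(3*j + k)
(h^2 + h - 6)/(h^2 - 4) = (h + 3)/(h + 2)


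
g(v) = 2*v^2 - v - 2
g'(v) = 4*v - 1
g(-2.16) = 9.49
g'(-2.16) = -9.64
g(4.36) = 31.66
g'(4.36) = 16.44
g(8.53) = 134.99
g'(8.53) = 33.12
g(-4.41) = 41.31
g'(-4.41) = -18.64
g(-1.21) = 2.14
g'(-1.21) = -5.84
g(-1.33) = 2.87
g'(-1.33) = -6.32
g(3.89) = 24.37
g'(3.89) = 14.56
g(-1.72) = 5.64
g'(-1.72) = -7.88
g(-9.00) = 169.00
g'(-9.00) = -37.00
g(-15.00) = 463.00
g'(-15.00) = -61.00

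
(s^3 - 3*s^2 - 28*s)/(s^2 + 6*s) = (s^2 - 3*s - 28)/(s + 6)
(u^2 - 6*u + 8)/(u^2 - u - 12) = (u - 2)/(u + 3)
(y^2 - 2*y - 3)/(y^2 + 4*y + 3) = (y - 3)/(y + 3)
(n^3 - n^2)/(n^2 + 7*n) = n*(n - 1)/(n + 7)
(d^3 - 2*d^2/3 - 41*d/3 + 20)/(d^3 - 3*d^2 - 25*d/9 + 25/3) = 3*(d + 4)/(3*d + 5)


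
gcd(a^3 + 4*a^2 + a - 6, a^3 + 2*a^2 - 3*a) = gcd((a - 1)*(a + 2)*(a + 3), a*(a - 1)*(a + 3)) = a^2 + 2*a - 3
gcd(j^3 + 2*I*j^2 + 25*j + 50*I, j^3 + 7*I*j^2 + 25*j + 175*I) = j^2 + 25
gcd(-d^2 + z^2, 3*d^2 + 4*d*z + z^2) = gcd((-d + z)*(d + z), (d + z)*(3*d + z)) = d + z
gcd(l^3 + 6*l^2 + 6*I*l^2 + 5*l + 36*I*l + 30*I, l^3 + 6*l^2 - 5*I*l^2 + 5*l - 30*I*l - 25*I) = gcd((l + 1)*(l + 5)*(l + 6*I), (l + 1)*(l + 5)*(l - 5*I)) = l^2 + 6*l + 5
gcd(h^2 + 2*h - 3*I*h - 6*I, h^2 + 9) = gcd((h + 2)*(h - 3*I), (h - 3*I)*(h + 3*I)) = h - 3*I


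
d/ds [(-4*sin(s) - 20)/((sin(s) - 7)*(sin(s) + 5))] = 4*cos(s)/(sin(s) - 7)^2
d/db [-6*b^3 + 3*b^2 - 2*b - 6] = -18*b^2 + 6*b - 2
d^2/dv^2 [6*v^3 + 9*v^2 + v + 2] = 36*v + 18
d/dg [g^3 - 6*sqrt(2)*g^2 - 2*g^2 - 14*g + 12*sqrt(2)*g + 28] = 3*g^2 - 12*sqrt(2)*g - 4*g - 14 + 12*sqrt(2)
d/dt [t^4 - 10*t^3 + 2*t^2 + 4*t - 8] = 4*t^3 - 30*t^2 + 4*t + 4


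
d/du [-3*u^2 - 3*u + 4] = -6*u - 3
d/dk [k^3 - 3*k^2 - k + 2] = 3*k^2 - 6*k - 1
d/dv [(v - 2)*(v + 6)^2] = (v + 6)*(3*v + 2)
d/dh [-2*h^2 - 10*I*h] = -4*h - 10*I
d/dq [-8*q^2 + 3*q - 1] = 3 - 16*q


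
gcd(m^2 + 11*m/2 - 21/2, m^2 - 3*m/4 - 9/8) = m - 3/2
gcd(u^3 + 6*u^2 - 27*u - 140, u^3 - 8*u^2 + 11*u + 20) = u - 5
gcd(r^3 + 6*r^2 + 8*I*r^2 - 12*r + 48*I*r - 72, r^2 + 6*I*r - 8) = r + 2*I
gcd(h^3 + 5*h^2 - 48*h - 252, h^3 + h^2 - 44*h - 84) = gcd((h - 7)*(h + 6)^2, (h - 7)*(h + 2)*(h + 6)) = h^2 - h - 42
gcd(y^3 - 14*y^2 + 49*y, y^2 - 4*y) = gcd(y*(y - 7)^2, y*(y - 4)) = y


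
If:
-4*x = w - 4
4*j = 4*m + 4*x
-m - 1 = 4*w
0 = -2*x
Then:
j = -17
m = -17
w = 4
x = 0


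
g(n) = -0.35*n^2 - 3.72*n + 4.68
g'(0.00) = -3.72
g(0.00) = 4.68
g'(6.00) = -7.92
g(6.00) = -30.24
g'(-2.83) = -1.74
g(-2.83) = 12.40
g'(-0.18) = -3.59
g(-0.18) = 5.34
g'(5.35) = -7.46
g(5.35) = -25.24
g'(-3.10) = -1.55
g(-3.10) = 12.85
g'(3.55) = -6.20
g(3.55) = -12.94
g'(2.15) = -5.22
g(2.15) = -4.94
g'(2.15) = -5.22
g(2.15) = -4.94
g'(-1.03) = -3.00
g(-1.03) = 8.14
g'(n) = -0.7*n - 3.72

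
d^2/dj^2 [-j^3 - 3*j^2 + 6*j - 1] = -6*j - 6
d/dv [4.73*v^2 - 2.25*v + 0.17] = 9.46*v - 2.25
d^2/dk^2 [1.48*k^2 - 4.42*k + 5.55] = 2.96000000000000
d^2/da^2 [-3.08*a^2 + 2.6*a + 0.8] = -6.16000000000000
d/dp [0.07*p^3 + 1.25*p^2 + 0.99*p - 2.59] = 0.21*p^2 + 2.5*p + 0.99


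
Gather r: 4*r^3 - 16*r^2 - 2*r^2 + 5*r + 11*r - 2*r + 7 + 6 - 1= 4*r^3 - 18*r^2 + 14*r + 12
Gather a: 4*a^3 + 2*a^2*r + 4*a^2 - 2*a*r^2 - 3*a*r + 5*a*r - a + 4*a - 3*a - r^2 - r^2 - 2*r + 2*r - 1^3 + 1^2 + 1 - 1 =4*a^3 + a^2*(2*r + 4) + a*(-2*r^2 + 2*r) - 2*r^2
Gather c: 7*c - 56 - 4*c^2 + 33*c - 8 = -4*c^2 + 40*c - 64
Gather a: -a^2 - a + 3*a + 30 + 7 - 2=-a^2 + 2*a + 35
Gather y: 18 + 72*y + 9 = 72*y + 27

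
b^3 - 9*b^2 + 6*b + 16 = (b - 8)*(b - 2)*(b + 1)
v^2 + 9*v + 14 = (v + 2)*(v + 7)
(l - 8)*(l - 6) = l^2 - 14*l + 48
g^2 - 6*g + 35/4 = (g - 7/2)*(g - 5/2)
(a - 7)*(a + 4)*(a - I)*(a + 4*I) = a^4 - 3*a^3 + 3*I*a^3 - 24*a^2 - 9*I*a^2 - 12*a - 84*I*a - 112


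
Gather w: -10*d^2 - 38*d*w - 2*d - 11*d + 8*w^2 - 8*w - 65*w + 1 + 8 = -10*d^2 - 13*d + 8*w^2 + w*(-38*d - 73) + 9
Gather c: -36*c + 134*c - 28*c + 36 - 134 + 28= 70*c - 70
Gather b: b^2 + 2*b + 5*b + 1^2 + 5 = b^2 + 7*b + 6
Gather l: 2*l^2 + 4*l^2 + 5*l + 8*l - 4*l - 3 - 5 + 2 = 6*l^2 + 9*l - 6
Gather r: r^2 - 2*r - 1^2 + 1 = r^2 - 2*r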